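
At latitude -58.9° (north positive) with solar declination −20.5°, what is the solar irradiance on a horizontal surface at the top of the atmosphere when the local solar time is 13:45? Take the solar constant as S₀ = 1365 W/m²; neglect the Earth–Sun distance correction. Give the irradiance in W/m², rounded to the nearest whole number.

1002 W/m²

Hour angle H = 15° × (13.75 − 12) = 26.25°.
With φ = -58.9°, δ = -20.5°, H = 26.25°: sin φ sin δ = 0.2999, cos φ cos δ cos H = 0.4339, so cos θ_z = 0.7338.
Top-of-atmosphere irradiance = S₀ cos θ_z = 1365 × 0.7338 = 1001.64 W/m².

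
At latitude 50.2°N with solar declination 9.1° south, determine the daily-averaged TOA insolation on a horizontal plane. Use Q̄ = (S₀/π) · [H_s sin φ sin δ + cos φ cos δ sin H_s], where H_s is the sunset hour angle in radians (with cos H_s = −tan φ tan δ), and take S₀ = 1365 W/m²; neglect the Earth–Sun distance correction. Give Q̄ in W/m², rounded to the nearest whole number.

The sunset hour angle satisfies cos H_s = −tan φ tan δ = 0.1922, giving H_s = 78.92°. In radians, H_s = 1.3774.
H_s sin φ sin δ = 1.3774 × 0.7683 × -0.1582 = -0.1674.
cos φ cos δ sin H_s = 0.6401 × 0.9874 × 0.9814 = 0.6203.
Q̄ = (1365/π) × (-0.1674 + 0.6203) = 434.49 × 0.4529 = 196.78 W/m².

197 W/m²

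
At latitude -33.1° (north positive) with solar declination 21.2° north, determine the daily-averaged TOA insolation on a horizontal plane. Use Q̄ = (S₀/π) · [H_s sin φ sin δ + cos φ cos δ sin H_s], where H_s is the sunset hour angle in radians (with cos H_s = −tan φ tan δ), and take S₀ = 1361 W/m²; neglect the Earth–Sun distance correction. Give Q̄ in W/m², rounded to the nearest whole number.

cos H_s = −tan(-33.1°) · tan(21.2°) = 0.2529, so H_s = arccos(0.2529) = 75.35°. In radians, H_s = 1.3151.
H_s sin φ sin δ = 1.3151 × -0.5461 × 0.3616 = -0.2597.
cos φ cos δ sin H_s = 0.8377 × 0.9323 × 0.9675 = 0.7556.
Q̄ = (1361/π) × (-0.2597 + 0.7556) = 433.22 × 0.4959 = 214.83 W/m².

215 W/m²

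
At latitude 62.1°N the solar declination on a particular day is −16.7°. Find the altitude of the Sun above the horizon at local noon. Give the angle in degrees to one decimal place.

At local solar noon the hour angle is zero, so the elevation is 90° − |φ − δ| = 90° − |62.1° − (-16.7°)| = 90° − 78.8° = 11.2°.

11.2°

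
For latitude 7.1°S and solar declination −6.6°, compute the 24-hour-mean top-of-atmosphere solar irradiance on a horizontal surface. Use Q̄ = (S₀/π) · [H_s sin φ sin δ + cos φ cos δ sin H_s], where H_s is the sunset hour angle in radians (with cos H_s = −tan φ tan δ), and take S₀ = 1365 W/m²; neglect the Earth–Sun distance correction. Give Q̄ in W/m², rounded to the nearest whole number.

438 W/m²

−tan φ tan δ = −(-0.1246)(-0.1157) = -0.0144; H_s = arccos(-0.0144) = 90.83°. In radians, H_s = 1.5853.
H_s sin φ sin δ = 1.5853 × -0.1236 × -0.1149 = 0.0225.
cos φ cos δ sin H_s = 0.9923 × 0.9934 × 0.9999 = 0.9857.
Q̄ = (1365/π) × (0.0225 + 0.9857) = 434.49 × 1.0082 = 438.05 W/m².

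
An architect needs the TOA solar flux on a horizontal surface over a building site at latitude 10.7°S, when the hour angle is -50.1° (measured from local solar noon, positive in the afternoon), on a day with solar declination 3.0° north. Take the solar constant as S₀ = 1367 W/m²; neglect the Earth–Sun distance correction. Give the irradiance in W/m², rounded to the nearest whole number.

With φ = -10.7°, δ = 3.0°, H = -50.10°: sin φ sin δ = -0.0097, cos φ cos δ cos H = 0.6294, so cos θ_z = 0.6197.
Top-of-atmosphere irradiance = S₀ cos θ_z = 1367 × 0.6197 = 847.13 W/m².

847 W/m²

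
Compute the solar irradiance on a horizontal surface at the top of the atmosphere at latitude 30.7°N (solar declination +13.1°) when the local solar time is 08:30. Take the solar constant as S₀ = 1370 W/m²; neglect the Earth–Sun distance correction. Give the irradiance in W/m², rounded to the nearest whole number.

857 W/m²

Hour angle H = 15° × (8.5 − 12) = -52.50°.
cos θ_z = sin φ sin δ + cos φ cos δ cos H = (0.5105)(0.2267) + (0.8599)(0.9740)(0.6088) = 0.6256.
Top-of-atmosphere irradiance = S₀ cos θ_z = 1370 × 0.6256 = 857.07 W/m².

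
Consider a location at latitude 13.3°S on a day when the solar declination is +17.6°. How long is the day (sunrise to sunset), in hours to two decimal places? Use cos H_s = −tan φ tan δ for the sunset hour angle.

The sunset hour angle satisfies cos H_s = −tan φ tan δ = 0.0750, giving H_s = 85.70°.
Day length = 2 H_s / 15° h⁻¹ = 171.40° / 15 = 11.427 h.

11.43 hours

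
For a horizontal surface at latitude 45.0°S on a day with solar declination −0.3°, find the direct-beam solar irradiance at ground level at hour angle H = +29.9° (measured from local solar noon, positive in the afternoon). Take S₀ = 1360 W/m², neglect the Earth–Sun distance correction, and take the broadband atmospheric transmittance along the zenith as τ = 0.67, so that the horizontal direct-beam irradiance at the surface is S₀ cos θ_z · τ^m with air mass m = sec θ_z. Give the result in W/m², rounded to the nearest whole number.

cos θ_z = sin(-45.0°) sin(-0.3°) + cos(-45.0°) cos(-0.3°) cos(29.90°) = 0.0037 + 0.6130 = 0.6167.
Air mass m = 1/cos θ_z = 1/0.6167 = 1.622; τ^m = 0.67^1.622 = 0.5223.
Surface direct beam = 1360 × 0.6167 × 0.5223 = 438.06 W/m².

438 W/m²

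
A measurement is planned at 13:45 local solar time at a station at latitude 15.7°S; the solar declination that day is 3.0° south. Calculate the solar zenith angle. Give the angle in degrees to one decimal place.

28.8°

Hour angle H = 15° × (13.75 − 12) = 26.25°.
cos θ_z = sin(-15.7°) sin(-3.0°) + cos(-15.7°) cos(-3.0°) cos(26.25°) = 0.0142 + 0.8622 = 0.8764.
θ_z = arccos(0.8764) = 28.79°.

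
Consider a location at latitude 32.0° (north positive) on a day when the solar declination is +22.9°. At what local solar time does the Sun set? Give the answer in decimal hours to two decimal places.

19.02 h

cos H_s = −tan(32.0°) · tan(22.9°) = -0.2640, so H_s = arccos(-0.2640) = 105.31°.
Sunset is at 12 + H_s/15 = 12 + 7.021 = 19.021 h local solar time.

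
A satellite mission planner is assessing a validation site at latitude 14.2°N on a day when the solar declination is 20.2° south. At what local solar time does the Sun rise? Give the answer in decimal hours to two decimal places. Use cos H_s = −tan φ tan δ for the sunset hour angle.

6.36 h

The sunset hour angle satisfies cos H_s = −tan φ tan δ = 0.0931, giving H_s = 84.66°.
Sunrise is at 12 − H_s/15 = 12 − 5.644 = 6.356 h local solar time.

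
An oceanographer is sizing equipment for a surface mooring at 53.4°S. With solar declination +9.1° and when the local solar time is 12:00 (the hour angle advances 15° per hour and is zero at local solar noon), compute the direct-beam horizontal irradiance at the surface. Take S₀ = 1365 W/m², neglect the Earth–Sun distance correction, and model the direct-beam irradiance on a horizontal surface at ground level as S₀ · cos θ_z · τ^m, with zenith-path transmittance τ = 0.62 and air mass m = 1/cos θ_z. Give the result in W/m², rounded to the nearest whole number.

224 W/m²

Hour angle H = 15° × (12 − 12) = 0.00°.
With φ = -53.4°, δ = 9.1°, H = 0.00°: sin φ sin δ = -0.1270, cos φ cos δ cos H = 0.5887, so cos θ_z = 0.4617.
Air mass m = 1/cos θ_z = 1/0.4617 = 2.166; τ^m = 0.62^2.166 = 0.3551.
Surface direct beam = 1365 × 0.4617 × 0.3551 = 223.79 W/m².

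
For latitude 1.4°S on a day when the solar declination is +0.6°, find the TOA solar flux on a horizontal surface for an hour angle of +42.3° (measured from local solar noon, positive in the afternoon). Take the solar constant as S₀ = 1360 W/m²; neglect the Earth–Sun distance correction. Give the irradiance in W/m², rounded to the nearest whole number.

With φ = -1.4°, δ = 0.6°, H = 42.30°: sin φ sin δ = -0.0003, cos φ cos δ cos H = 0.7394, so cos θ_z = 0.7391.
Top-of-atmosphere irradiance = S₀ cos θ_z = 1360 × 0.7391 = 1005.18 W/m².

1005 W/m²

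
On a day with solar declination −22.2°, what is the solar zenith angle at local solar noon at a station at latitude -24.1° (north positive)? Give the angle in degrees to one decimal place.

At local solar noon the hour angle is zero, so the zenith angle is |φ − δ| = |-24.1° − (-22.2°)| = 1.9°.

1.9°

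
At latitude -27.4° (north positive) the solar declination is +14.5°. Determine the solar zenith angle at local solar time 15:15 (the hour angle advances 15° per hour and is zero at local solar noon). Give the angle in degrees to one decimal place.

63.2°

Hour angle H = 15° × (15.25 − 12) = 48.75°.
cos θ_z = sin(-27.4°) sin(14.5°) + cos(-27.4°) cos(14.5°) cos(48.75°) = -0.1152 + 0.5667 = 0.4515.
θ_z = arccos(0.4515) = 63.16°.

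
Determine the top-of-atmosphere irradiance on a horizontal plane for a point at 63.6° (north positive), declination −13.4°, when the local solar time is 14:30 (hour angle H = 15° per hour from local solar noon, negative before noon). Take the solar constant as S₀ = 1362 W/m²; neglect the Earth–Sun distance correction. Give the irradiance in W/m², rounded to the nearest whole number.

185 W/m²

Hour angle H = 15° × (14.5 − 12) = 37.50°.
cos θ_z = sin φ sin δ + cos φ cos δ cos H = (0.8957)(-0.2317) + (0.4446)(0.9728)(0.7934) = 0.1356.
Top-of-atmosphere irradiance = S₀ cos θ_z = 1362 × 0.1356 = 184.69 W/m².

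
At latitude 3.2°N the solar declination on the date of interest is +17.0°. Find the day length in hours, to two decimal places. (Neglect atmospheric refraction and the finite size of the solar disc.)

12.13 hours

−tan φ tan δ = −(0.0559)(0.3057) = -0.0171; H_s = arccos(-0.0171) = 90.98°.
Day length = 2 H_s / 15° h⁻¹ = 181.96° / 15 = 12.131 h.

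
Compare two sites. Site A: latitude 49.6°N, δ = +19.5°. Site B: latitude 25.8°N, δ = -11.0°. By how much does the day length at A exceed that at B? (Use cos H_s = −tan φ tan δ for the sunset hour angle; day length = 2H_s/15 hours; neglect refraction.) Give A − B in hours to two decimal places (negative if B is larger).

A: H_s = arccos(−tan 49.6° · tan 19.5°) = 114.59°, so 2H_s/15 = 15.2787 h.
B: H_s = arccos(−tan 25.8° · tan -11.0°) = 84.61°, so 2H_s/15 = 11.2813 h.
A − B = 15.2787 − 11.2813 = 3.9974 h.

+4.00 h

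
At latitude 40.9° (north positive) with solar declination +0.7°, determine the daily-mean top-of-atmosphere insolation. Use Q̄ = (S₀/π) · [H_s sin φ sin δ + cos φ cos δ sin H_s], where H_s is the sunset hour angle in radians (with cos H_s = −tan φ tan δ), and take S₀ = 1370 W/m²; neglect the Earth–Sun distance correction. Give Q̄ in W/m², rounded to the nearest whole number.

The sunset hour angle satisfies cos H_s = −tan φ tan δ = -0.0106, giving H_s = 90.61°. In radians, H_s = 1.5814.
H_s sin φ sin δ = 1.5814 × 0.6547 × 0.0122 = 0.0126.
cos φ cos δ sin H_s = 0.7559 × 0.9999 × 0.9999 = 0.7557.
Q̄ = (1370/π) × (0.0126 + 0.7557) = 436.08 × 0.7683 = 335.04 W/m².

335 W/m²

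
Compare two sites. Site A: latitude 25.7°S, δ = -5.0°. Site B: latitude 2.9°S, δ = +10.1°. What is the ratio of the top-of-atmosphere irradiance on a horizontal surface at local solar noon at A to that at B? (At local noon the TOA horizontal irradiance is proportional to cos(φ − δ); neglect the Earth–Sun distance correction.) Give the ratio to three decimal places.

A: cos θ_z = cos(-25.7° − (-5.0°)) = 0.9354.
B: cos θ_z = cos(-2.9° − (10.1°)) = 0.9744.
Ratio A/B = 0.9354 / 0.9744 = 0.9600.

0.960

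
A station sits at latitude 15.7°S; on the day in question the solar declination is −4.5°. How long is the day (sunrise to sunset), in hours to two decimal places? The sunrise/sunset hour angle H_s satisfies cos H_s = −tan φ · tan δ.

12.17 hours

−tan φ tan δ = −(-0.2811)(-0.0787) = -0.0221; H_s = arccos(-0.0221) = 91.27°.
Day length = 2 H_s / 15° h⁻¹ = 182.54° / 15 = 12.169 h.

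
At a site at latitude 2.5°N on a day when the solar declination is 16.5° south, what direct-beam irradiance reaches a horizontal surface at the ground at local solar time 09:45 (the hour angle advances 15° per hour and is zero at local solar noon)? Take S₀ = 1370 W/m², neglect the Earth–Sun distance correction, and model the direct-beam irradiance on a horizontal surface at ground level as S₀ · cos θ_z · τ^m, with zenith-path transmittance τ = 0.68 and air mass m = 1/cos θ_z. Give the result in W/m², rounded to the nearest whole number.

Hour angle H = 15° × (9.75 − 12) = -33.75°.
cos θ_z = sin φ sin δ + cos φ cos δ cos H = (0.0436)(-0.2840) + (0.9990)(0.9588)(0.8315) = 0.7841.
Air mass m = 1/cos θ_z = 1/0.7841 = 1.275; τ^m = 0.68^1.275 = 0.6116.
Surface direct beam = 1370 × 0.7841 × 0.6116 = 656.99 W/m².

657 W/m²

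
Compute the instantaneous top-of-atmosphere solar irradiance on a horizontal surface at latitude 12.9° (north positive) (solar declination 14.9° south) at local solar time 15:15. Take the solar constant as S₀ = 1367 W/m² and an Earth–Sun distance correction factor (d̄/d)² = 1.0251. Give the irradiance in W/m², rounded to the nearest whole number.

Hour angle H = 15° × (15.25 − 12) = 48.75°.
cos θ_z = sin φ sin δ + cos φ cos δ cos H = (0.2233)(-0.2571) + (0.9748)(0.9664)(0.6593) = 0.5637.
Top-of-atmosphere irradiance = S₀ (d̄/d)² cos θ_z = 1367 × 1.0251 × 0.5637 = 789.92 W/m².

790 W/m²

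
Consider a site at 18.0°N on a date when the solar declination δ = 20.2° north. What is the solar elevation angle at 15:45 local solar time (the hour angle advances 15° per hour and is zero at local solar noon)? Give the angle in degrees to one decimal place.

37.1°

Hour angle H = 15° × (15.75 − 12) = 56.25°.
With φ = 18.0°, δ = 20.2°, H = 56.25°: sin φ sin δ = 0.1067, cos φ cos δ cos H = 0.4959, so cos θ_z = 0.6026.
θ_z = arccos(0.6026) = 52.94°, so the elevation is 90° − 52.94° = 37.06°.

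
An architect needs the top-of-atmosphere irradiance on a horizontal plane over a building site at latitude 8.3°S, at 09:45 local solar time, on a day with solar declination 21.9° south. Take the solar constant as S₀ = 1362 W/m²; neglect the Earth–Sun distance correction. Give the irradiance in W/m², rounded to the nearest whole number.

Hour angle H = 15° × (9.75 − 12) = -33.75°.
With φ = -8.3°, δ = -21.9°, H = -33.75°: sin φ sin δ = 0.0538, cos φ cos δ cos H = 0.7634, so cos θ_z = 0.8172.
Top-of-atmosphere irradiance = S₀ cos θ_z = 1362 × 0.8172 = 1113.03 W/m².

1113 W/m²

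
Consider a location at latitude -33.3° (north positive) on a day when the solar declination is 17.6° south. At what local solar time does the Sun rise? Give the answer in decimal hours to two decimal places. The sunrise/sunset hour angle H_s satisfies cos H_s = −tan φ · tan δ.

5.20 h

−tan φ tan δ = −(-0.6569)(-0.3172) = -0.2084; H_s = arccos(-0.2084) = 102.03°.
Sunrise is at 12 − H_s/15 = 12 − 6.802 = 5.198 h local solar time.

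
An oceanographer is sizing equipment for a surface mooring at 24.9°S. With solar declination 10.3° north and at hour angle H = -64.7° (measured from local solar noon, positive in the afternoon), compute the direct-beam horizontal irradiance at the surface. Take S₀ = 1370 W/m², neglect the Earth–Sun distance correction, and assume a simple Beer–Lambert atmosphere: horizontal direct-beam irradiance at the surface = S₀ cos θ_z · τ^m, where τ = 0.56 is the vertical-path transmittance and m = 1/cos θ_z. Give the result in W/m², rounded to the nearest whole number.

cos θ_z = sin φ sin δ + cos φ cos δ cos H = (-0.4210)(0.1788) + (0.9070)(0.9839)(0.4274) = 0.3061.
Air mass m = 1/cos θ_z = 1/0.3061 = 3.267; τ^m = 0.56^3.267 = 0.1504.
Surface direct beam = 1370 × 0.3061 × 0.1504 = 63.07 W/m².

63 W/m²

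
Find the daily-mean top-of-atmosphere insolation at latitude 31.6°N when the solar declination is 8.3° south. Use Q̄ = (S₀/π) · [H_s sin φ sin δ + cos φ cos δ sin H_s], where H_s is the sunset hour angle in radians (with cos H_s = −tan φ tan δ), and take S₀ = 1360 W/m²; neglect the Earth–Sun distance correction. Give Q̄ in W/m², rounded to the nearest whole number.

315 W/m²

cos H_s = −tan(31.6°) · tan(-8.3°) = 0.0897, so H_s = arccos(0.0897) = 84.85°. In radians, H_s = 1.4809.
H_s sin φ sin δ = 1.4809 × 0.5240 × -0.1444 = -0.1121.
cos φ cos δ sin H_s = 0.8517 × 0.9895 × 0.9960 = 0.8394.
Q̄ = (1360/π) × (-0.1121 + 0.8394) = 432.90 × 0.7273 = 314.85 W/m².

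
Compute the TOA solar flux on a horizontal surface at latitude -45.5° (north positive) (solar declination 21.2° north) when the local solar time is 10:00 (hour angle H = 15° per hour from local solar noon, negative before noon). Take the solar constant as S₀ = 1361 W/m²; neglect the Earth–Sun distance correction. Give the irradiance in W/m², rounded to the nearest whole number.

419 W/m²

Hour angle H = 15° × (10 − 12) = -30.00°.
cos θ_z = sin φ sin δ + cos φ cos δ cos H = (-0.7133)(0.3616) + (0.7009)(0.9323)(0.8660) = 0.3080.
Top-of-atmosphere irradiance = S₀ cos θ_z = 1361 × 0.3080 = 419.19 W/m².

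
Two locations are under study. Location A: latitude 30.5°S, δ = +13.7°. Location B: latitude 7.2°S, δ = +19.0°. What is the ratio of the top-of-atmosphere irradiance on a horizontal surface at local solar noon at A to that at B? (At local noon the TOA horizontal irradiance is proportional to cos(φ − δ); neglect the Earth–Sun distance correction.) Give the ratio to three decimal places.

0.799

A: cos θ_z = cos(-30.5° − (13.7°)) = 0.7169.
B: cos θ_z = cos(-7.2° − (19.0°)) = 0.8973.
Ratio A/B = 0.7169 / 0.8973 = 0.7990.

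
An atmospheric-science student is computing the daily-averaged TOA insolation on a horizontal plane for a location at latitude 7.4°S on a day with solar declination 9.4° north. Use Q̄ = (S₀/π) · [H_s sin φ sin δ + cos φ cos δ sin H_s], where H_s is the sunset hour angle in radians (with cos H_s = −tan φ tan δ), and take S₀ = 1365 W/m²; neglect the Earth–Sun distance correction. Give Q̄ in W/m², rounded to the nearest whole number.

The sunset hour angle satisfies cos H_s = −tan φ tan δ = 0.0215, giving H_s = 88.77°. In radians, H_s = 1.5493.
H_s sin φ sin δ = 1.5493 × -0.1288 × 0.1633 = -0.0326.
cos φ cos δ sin H_s = 0.9917 × 0.9866 × 0.9998 = 0.9782.
Q̄ = (1365/π) × (-0.0326 + 0.9782) = 434.49 × 0.9456 = 410.85 W/m².

411 W/m²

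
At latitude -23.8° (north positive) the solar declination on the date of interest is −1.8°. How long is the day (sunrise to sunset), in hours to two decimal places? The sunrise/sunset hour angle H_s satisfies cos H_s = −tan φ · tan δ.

12.11 hours

−tan φ tan δ = −(-0.4411)(-0.0314) = -0.0139; H_s = arccos(-0.0139) = 90.80°.
Day length = 2 H_s / 15° h⁻¹ = 181.60° / 15 = 12.107 h.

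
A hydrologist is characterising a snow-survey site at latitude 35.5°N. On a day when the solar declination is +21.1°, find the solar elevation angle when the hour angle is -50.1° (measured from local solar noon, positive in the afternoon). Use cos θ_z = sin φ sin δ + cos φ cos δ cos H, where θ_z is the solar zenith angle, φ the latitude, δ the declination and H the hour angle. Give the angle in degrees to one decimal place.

44.1°

cos θ_z = sin(35.5°) sin(21.1°) + cos(35.5°) cos(21.1°) cos(-50.10°) = 0.2091 + 0.4872 = 0.6963.
θ_z = arccos(0.6963) = 45.87°, so the elevation is 90° − 45.87° = 44.13°.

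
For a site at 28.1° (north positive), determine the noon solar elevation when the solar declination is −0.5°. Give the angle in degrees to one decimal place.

61.4°

At local solar noon the hour angle is zero, so the elevation is 90° − |φ − δ| = 90° − |28.1° − (-0.5°)| = 90° − 28.6° = 61.4°.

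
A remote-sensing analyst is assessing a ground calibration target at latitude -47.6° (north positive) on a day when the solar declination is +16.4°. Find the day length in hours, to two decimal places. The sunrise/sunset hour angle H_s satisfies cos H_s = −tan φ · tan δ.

−tan φ tan δ = −(-1.0951)(0.2943) = 0.3223; H_s = arccos(0.3223) = 71.20°.
Day length = 2 H_s / 15° h⁻¹ = 142.40° / 15 = 9.493 h.

9.49 hours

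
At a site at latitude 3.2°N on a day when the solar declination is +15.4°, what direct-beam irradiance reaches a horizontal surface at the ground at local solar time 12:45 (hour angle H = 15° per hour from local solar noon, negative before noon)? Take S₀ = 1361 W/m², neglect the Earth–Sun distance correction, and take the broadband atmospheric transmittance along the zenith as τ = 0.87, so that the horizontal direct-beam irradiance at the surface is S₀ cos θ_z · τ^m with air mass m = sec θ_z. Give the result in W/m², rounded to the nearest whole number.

1129 W/m²

Hour angle H = 15° × (12.75 − 12) = 11.25°.
cos θ_z = sin(3.2°) sin(15.4°) + cos(3.2°) cos(15.4°) cos(11.25°) = 0.0148 + 0.9441 = 0.9589.
Air mass m = 1/cos θ_z = 1/0.9589 = 1.043; τ^m = 0.87^1.043 = 0.8648.
Surface direct beam = 1361 × 0.9589 × 0.8648 = 1128.62 W/m².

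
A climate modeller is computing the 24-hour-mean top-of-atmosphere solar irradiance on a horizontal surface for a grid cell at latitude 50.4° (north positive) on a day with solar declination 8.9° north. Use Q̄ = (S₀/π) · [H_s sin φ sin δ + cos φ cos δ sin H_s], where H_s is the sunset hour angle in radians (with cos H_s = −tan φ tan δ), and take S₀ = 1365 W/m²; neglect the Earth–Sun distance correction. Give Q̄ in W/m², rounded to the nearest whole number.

The sunset hour angle satisfies cos H_s = −tan φ tan δ = -0.1893, giving H_s = 100.91°. In radians, H_s = 1.7612.
H_s sin φ sin δ = 1.7612 × 0.7705 × 0.1547 = 0.2099.
cos φ cos δ sin H_s = 0.6374 × 0.9880 × 0.9819 = 0.6184.
Q̄ = (1365/π) × (0.2099 + 0.6184) = 434.49 × 0.8283 = 359.89 W/m².

360 W/m²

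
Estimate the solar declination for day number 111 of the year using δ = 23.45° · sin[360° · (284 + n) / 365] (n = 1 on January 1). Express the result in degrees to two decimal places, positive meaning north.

360 × (284 + 111) / 365 = 389.589°; sin(389.589°) = 0.4938.
δ = 23.45 × 0.4938 = 11.580° ≈ +11.58°.

+11.58°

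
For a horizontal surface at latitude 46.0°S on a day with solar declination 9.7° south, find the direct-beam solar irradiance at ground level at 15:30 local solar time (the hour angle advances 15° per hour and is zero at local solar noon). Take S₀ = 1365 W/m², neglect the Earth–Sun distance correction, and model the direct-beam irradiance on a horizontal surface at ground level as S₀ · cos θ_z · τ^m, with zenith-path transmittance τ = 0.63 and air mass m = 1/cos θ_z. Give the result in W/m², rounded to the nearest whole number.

311 W/m²

Hour angle H = 15° × (15.5 − 12) = 52.50°.
cos θ_z = sin φ sin δ + cos φ cos δ cos H = (-0.7193)(-0.1685) + (0.6947)(0.9857)(0.6088) = 0.5381.
Air mass m = 1/cos θ_z = 1/0.5381 = 1.858; τ^m = 0.63^1.858 = 0.4238.
Surface direct beam = 1365 × 0.5381 × 0.4238 = 311.28 W/m².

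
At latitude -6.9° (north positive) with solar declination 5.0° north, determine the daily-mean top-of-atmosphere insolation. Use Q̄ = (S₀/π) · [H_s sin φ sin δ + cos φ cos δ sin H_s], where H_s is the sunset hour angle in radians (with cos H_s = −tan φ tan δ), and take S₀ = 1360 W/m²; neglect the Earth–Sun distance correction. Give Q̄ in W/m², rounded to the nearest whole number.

421 W/m²

The sunset hour angle satisfies cos H_s = −tan φ tan δ = 0.0106, giving H_s = 89.39°. In radians, H_s = 1.5601.
H_s sin φ sin δ = 1.5601 × -0.1201 × 0.0872 = -0.0163.
cos φ cos δ sin H_s = 0.9928 × 0.9962 × 0.9999 = 0.9889.
Q̄ = (1360/π) × (-0.0163 + 0.9889) = 432.90 × 0.9726 = 421.04 W/m².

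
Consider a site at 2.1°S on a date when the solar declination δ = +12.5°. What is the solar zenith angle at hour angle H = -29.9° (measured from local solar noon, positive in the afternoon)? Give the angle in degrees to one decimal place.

33.1°

cos θ_z = sin(-2.1°) sin(12.5°) + cos(-2.1°) cos(12.5°) cos(-29.90°) = -0.0079 + 0.8458 = 0.8379.
θ_z = arccos(0.8379) = 33.08°.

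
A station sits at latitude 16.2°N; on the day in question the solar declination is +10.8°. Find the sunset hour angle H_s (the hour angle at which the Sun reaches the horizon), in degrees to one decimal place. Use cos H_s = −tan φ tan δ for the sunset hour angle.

93.2°

The sunset hour angle satisfies cos H_s = −tan φ tan δ = -0.0554, giving H_s = 93.18°.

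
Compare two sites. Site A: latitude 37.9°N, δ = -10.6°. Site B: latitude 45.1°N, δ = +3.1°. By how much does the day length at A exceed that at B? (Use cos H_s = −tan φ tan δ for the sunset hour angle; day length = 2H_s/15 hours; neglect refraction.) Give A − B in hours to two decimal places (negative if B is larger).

-1.53 h

A: H_s = arccos(−tan 37.9° · tan -10.6°) = 81.62°, so 2H_s/15 = 10.8827 h.
B: H_s = arccos(−tan 45.1° · tan 3.1°) = 93.12°, so 2H_s/15 = 12.4160 h.
A − B = 10.8827 − 12.4160 = -1.5333 h.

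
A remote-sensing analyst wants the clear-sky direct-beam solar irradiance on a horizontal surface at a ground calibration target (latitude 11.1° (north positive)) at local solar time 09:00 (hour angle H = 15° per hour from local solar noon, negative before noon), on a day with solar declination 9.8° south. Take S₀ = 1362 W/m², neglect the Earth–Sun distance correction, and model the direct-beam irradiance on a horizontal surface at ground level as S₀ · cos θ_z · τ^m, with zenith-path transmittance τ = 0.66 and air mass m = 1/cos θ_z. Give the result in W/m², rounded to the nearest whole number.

Hour angle H = 15° × (9 − 12) = -45.00°.
cos θ_z = sin φ sin δ + cos φ cos δ cos H = (0.1925)(-0.1702) + (0.9813)(0.9854)(0.7071) = 0.6510.
Air mass m = 1/cos θ_z = 1/0.6510 = 1.536; τ^m = 0.66^1.536 = 0.5282.
Surface direct beam = 1362 × 0.6510 × 0.5282 = 468.33 W/m².

468 W/m²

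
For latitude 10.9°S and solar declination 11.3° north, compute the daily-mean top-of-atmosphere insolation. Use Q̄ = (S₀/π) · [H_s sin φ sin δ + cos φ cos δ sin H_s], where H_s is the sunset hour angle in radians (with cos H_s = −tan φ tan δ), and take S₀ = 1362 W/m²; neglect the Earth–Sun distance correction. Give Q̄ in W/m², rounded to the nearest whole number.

393 W/m²

−tan φ tan δ = −(-0.1926)(0.1998) = 0.0385; H_s = arccos(0.0385) = 87.79°. In radians, H_s = 1.5322.
H_s sin φ sin δ = 1.5322 × -0.1891 × 0.1959 = -0.0568.
cos φ cos δ sin H_s = 0.9820 × 0.9806 × 0.9993 = 0.9623.
Q̄ = (1362/π) × (-0.0568 + 0.9623) = 433.54 × 0.9055 = 392.57 W/m².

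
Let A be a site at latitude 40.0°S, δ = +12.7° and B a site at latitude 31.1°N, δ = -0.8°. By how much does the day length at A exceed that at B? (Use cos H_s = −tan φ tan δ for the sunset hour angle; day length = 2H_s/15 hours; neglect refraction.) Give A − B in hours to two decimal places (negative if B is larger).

-1.39 h

A: H_s = arccos(−tan -40.0° · tan 12.7°) = 79.10°, so 2H_s/15 = 10.5467 h.
B: H_s = arccos(−tan 31.1° · tan -0.8°) = 89.52°, so 2H_s/15 = 11.9360 h.
A − B = 10.5467 − 11.9360 = -1.3893 h.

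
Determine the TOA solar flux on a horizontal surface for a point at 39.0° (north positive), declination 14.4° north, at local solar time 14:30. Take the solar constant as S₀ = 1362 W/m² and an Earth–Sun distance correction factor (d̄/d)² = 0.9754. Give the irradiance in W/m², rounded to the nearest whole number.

Hour angle H = 15° × (14.5 − 12) = 37.50°.
cos θ_z = sin φ sin δ + cos φ cos δ cos H = (0.6293)(0.2487) + (0.7771)(0.9686)(0.7934) = 0.7537.
Top-of-atmosphere irradiance = S₀ (d̄/d)² cos θ_z = 1362 × 0.9754 × 0.7537 = 1001.29 W/m².

1001 W/m²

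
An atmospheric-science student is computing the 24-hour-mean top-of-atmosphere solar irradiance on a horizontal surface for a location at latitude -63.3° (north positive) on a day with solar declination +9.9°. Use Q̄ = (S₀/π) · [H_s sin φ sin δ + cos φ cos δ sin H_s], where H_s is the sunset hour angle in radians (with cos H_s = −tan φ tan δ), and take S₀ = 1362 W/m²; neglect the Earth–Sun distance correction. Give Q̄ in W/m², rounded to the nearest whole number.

99 W/m²

The sunset hour angle satisfies cos H_s = −tan φ tan δ = 0.3470, giving H_s = 69.70°. In radians, H_s = 1.2165.
H_s sin φ sin δ = 1.2165 × -0.8934 × 0.1719 = -0.1868.
cos φ cos δ sin H_s = 0.4493 × 0.9851 × 0.9379 = 0.4151.
Q̄ = (1362/π) × (-0.1868 + 0.4151) = 433.54 × 0.2283 = 98.98 W/m².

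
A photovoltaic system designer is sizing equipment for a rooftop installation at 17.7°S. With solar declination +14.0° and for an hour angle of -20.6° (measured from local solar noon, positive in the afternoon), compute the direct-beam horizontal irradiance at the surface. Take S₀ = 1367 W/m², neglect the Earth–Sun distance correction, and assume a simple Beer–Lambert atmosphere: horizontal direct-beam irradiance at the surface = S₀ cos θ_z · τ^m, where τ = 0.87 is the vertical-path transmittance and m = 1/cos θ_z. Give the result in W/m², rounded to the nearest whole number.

908 W/m²

cos θ_z = sin(-17.7°) sin(14.0°) + cos(-17.7°) cos(14.0°) cos(-20.60°) = -0.0736 + 0.8653 = 0.7917.
Air mass m = 1/cos θ_z = 1/0.7917 = 1.263; τ^m = 0.87^1.263 = 0.8387.
Surface direct beam = 1367 × 0.7917 × 0.8387 = 907.69 W/m².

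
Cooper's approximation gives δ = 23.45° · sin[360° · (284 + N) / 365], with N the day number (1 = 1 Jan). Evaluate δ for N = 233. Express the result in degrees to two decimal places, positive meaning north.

+11.75°

360 × (284 + 233) / 365 = 509.918°; sin(509.918°) = 0.5012.
δ = 23.45 × 0.5012 = 11.753° ≈ +11.75°.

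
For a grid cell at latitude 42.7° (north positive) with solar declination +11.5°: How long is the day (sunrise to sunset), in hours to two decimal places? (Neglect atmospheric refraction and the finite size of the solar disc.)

13.44 hours

cos H_s = −tan(42.7°) · tan(11.5°) = -0.1877, so H_s = arccos(-0.1877) = 100.82°.
Day length = 2 H_s / 15° h⁻¹ = 201.64° / 15 = 13.443 h.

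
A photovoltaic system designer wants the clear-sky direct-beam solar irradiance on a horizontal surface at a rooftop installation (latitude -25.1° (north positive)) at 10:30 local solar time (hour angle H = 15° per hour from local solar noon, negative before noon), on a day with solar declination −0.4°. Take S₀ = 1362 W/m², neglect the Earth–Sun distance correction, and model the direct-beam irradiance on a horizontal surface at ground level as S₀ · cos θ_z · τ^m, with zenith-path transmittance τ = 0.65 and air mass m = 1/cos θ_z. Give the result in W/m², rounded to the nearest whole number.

685 W/m²

Hour angle H = 15° × (10.5 − 12) = -22.50°.
cos θ_z = sin φ sin δ + cos φ cos δ cos H = (-0.4242)(-0.0070) + (0.9056)(1.0000)(0.9239) = 0.8397.
Air mass m = 1/cos θ_z = 1/0.8397 = 1.191; τ^m = 0.65^1.191 = 0.5987.
Surface direct beam = 1362 × 0.8397 × 0.5987 = 684.72 W/m².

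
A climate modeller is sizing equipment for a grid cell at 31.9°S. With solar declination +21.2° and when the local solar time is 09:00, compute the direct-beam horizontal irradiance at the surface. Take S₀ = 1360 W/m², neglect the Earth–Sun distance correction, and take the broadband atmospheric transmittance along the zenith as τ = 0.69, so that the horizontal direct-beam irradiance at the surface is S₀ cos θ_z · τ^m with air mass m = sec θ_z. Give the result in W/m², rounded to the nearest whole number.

183 W/m²

Hour angle H = 15° × (9 − 12) = -45.00°.
cos θ_z = sin φ sin δ + cos φ cos δ cos H = (-0.5284)(0.3616) + (0.8490)(0.9323)(0.7071) = 0.3686.
Air mass m = 1/cos θ_z = 1/0.3686 = 2.713; τ^m = 0.69^2.713 = 0.3654.
Surface direct beam = 1360 × 0.3686 × 0.3654 = 183.17 W/m².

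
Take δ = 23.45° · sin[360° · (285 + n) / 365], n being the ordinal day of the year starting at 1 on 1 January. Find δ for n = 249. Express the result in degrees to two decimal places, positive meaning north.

+5.40°

360 × (285 + 249) / 365 = 526.685°; sin(526.685°) = 0.2303.
δ = 23.45 × 0.2303 = 5.401° ≈ +5.40°.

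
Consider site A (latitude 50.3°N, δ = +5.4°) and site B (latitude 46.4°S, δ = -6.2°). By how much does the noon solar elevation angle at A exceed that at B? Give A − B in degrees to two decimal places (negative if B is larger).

-4.70°

A: 90° − |50.3 − (5.4)| = 45.10°.
B: 90° − |-46.4 − (-6.2)| = 49.80°.
A − B = 45.10 − 49.80 = -4.70°.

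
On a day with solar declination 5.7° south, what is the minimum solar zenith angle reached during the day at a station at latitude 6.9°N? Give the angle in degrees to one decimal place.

At local solar noon the hour angle is zero, so the zenith angle is |φ − δ| = |6.9° − (-5.7°)| = 12.6°.

12.6°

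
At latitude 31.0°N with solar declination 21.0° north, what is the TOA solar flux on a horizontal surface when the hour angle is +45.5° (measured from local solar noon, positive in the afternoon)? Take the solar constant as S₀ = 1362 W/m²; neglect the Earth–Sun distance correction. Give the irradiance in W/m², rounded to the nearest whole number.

1015 W/m²

With φ = 31.0°, δ = 21.0°, H = 45.50°: sin φ sin δ = 0.1846, cos φ cos δ cos H = 0.5609, so cos θ_z = 0.7455.
Top-of-atmosphere irradiance = S₀ cos θ_z = 1362 × 0.7455 = 1015.37 W/m².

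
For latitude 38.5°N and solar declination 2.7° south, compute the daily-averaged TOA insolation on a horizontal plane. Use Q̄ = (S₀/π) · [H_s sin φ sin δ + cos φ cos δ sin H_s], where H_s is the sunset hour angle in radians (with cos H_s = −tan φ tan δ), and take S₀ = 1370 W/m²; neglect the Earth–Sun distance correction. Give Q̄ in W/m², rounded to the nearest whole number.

321 W/m²

−tan φ tan δ = −(0.7954)(-0.0472) = 0.0375; H_s = arccos(0.0375) = 87.85°. In radians, H_s = 1.5333.
H_s sin φ sin δ = 1.5333 × 0.6225 × -0.0471 = -0.0450.
cos φ cos δ sin H_s = 0.7826 × 0.9989 × 0.9993 = 0.7812.
Q̄ = (1370/π) × (-0.0450 + 0.7812) = 436.08 × 0.7362 = 321.04 W/m².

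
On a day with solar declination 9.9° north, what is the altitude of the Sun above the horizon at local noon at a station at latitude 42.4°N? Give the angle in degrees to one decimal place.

At local solar noon the hour angle is zero, so the elevation is 90° − |φ − δ| = 90° − |42.4° − (9.9°)| = 90° − 32.5° = 57.5°.

57.5°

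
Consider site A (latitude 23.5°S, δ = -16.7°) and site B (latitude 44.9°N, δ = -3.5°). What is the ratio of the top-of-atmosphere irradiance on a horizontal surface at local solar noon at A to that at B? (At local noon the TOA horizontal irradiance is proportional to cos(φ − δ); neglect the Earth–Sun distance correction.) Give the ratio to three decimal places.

1.496

A: cos θ_z = cos(-23.5° − (-16.7°)) = 0.9930.
B: cos θ_z = cos(44.9° − (-3.5°)) = 0.6639.
Ratio A/B = 0.9930 / 0.6639 = 1.4957.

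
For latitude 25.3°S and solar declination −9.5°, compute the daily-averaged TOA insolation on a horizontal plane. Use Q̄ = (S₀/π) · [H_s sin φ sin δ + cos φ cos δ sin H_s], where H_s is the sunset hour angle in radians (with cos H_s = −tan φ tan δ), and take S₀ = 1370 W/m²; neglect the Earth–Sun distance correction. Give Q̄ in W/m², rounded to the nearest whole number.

438 W/m²

−tan φ tan δ = −(-0.4727)(-0.1673) = -0.0791; H_s = arccos(-0.0791) = 94.54°. In radians, H_s = 1.6500.
H_s sin φ sin δ = 1.6500 × -0.4274 × -0.1650 = 0.1164.
cos φ cos δ sin H_s = 0.9041 × 0.9863 × 0.9969 = 0.8889.
Q̄ = (1370/π) × (0.1164 + 0.8889) = 436.08 × 1.0053 = 438.39 W/m².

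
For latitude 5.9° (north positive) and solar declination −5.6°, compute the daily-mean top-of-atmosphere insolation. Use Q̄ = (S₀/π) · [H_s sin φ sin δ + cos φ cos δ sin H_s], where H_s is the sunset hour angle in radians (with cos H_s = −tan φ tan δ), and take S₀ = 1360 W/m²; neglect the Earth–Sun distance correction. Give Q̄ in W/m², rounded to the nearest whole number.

The sunset hour angle satisfies cos H_s = −tan φ tan δ = 0.0101, giving H_s = 89.42°. In radians, H_s = 1.5607.
H_s sin φ sin δ = 1.5607 × 0.1028 × -0.0976 = -0.0157.
cos φ cos δ sin H_s = 0.9947 × 0.9952 × 0.9999 = 0.9898.
Q̄ = (1360/π) × (-0.0157 + 0.9898) = 432.90 × 0.9741 = 421.69 W/m².

422 W/m²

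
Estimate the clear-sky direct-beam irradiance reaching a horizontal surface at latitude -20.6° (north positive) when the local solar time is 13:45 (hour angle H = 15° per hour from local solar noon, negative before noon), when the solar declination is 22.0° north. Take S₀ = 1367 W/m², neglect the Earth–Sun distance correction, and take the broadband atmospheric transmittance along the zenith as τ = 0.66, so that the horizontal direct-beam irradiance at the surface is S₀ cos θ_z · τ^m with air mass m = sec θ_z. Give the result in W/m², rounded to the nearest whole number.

Hour angle H = 15° × (13.75 − 12) = 26.25°.
cos θ_z = sin(-20.6°) sin(22.0°) + cos(-20.6°) cos(22.0°) cos(26.25°) = -0.1318 + 0.7784 = 0.6466.
Air mass m = 1/cos θ_z = 1/0.6466 = 1.547; τ^m = 0.66^1.547 = 0.5258.
Surface direct beam = 1367 × 0.6466 × 0.5258 = 464.76 W/m².

465 W/m²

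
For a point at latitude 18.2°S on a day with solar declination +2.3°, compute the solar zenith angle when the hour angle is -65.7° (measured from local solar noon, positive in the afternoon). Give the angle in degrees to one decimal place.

With φ = -18.2°, δ = 2.3°, H = -65.70°: sin φ sin δ = -0.0125, cos φ cos δ cos H = 0.3906, so cos θ_z = 0.3781.
θ_z = arccos(0.3781) = 67.78°.

67.8°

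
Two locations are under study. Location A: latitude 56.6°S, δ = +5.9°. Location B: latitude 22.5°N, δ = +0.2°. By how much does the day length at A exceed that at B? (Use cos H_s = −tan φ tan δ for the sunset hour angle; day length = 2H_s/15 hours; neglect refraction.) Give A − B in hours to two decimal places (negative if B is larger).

A: H_s = arccos(−tan -56.6° · tan 5.9°) = 80.98°, so 2H_s/15 = 10.7973 h.
B: H_s = arccos(−tan 22.5° · tan 0.2°) = 90.08°, so 2H_s/15 = 12.0107 h.
A − B = 10.7973 − 12.0107 = -1.2134 h.

-1.21 h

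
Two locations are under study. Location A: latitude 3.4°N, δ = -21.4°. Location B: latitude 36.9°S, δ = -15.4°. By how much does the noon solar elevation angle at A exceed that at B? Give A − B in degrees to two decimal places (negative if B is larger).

A: 90° − |3.4 − (-21.4)| = 65.20°.
B: 90° − |-36.9 − (-15.4)| = 68.50°.
A − B = 65.20 − 68.50 = -3.30°.

-3.30°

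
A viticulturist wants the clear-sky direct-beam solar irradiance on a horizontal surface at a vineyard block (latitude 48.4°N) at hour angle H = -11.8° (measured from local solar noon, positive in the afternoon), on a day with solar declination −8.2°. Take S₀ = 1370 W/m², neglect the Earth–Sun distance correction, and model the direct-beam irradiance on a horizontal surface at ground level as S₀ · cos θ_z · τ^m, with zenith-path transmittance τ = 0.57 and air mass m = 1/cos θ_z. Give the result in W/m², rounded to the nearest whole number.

258 W/m²

With φ = 48.4°, δ = -8.2°, H = -11.80°: sin φ sin δ = -0.1067, cos φ cos δ cos H = 0.6433, so cos θ_z = 0.5366.
Air mass m = 1/cos θ_z = 1/0.5366 = 1.864; τ^m = 0.57^1.864 = 0.3507.
Surface direct beam = 1370 × 0.5366 × 0.3507 = 257.81 W/m².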